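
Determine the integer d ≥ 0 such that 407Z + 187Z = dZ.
(407, 187) = (11); d = 11

In the PID Z, (a, b) is generated by gcd(a, b). Compute gcd(407, 187) with the extended Euclidean algorithm, tracking rows (r, s, t) with s·407 + t·187 = r:
  row A: (407, 1, 0)   [1·407 + 0·187 = 407]
  row B: (187, 0, 1)   [0·407 + 1·187 = 187]
  407 = 2·187 + 33   → row C = row A − 2·row B = (33, 1, −2)   [check: 1·407 − 2·187 = 33]
  187 = 5·33 + 22   → row D = row B − 5·row C = (22, −5, 11)   [check: −5·407 + 11·187 = 22]
  33 = 1·22 + 11   → row E = row C − 1·row D = (11, 6, −13)   [check: 6·407 − 13·187 = 11]
  22 = 2·11 + 0   → remainder 0, stop. gcd = 11 (last nonzero row E).
So gcd(407, 187) = 11, with Bézout identity 6·407 − 13·187 = 11. Containment (⊇): the Bézout identity exhibits 11 as an element of (407, 187), giving (11) ⊆ (407, 187). Containment (⊆): since 11 | 407 and 11 | 187 (407 = 11·37, 187 = 11·17), every Z-linear combination of 407 and 187 is divisible by 11, so (407, 187) ⊆ (11). Therefore (407, 187) = (11), d = 11.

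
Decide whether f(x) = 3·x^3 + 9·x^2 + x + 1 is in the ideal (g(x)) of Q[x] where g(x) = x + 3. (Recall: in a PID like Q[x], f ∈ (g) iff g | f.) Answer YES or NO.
In Q[x] the ideal (g) consists of all multiples of g, so f ∈ (g) iff g | f, i.e. iff the remainder of f on division by g is 0. Divide f by g (g is monic, so eliminate the leading term of the running remainder at each step):
  leading term 3·x^3: subtract (3·x^2)·g(x) = 3·x^3 + 9·x^2, leaving x + 1
  leading term x: subtract (1)·g(x) = x + 3, leaving -2
The remainder r(x) = -2 ≠ 0 (and deg r < deg g), so g ∤ f, i.e. f ∉ (g).

Final answer: NO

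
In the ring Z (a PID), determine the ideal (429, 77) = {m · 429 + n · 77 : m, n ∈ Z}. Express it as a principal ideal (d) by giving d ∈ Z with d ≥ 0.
(429, 77) = (11); d = 11

In the PID Z, (a, b) is generated by gcd(a, b). Compute gcd(429, 77) with the extended Euclidean algorithm, tracking rows (r, s, t) with s·429 + t·77 = r:
  row A: (429, 1, 0)   [1·429 + 0·77 = 429]
  row B: (77, 0, 1)   [0·429 + 1·77 = 77]
  429 = 5·77 + 44   → row C = row A − 5·row B = (44, 1, −5)   [check: 1·429 − 5·77 = 44]
  77 = 1·44 + 33   → row D = row B − 1·row C = (33, −1, 6)   [check: −1·429 + 6·77 = 33]
  44 = 1·33 + 11   → row E = row C − 1·row D = (11, 2, −11)   [check: 2·429 − 11·77 = 11]
  33 = 3·11 + 0   → remainder 0, stop. gcd = 11 (last nonzero row E).
So gcd(429, 77) = 11, with Bézout identity 2·429 − 11·77 = 11. Containment (⊇): the Bézout identity exhibits 11 as an element of (429, 77), giving (11) ⊆ (429, 77). Containment (⊆): since 11 | 429 and 11 | 77 (429 = 11·39, 77 = 11·7), every Z-linear combination of 429 and 77 is divisible by 11, so (429, 77) ⊆ (11). Therefore (429, 77) = (11), d = 11.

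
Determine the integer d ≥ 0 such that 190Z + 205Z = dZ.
In the PID Z, (a, b) is generated by gcd(a, b). Compute gcd(205, 190) with the extended Euclidean algorithm, tracking rows (r, s, t) with s·205 + t·190 = r:
  row A: (205, 1, 0)   [1·205 + 0·190 = 205]
  row B: (190, 0, 1)   [0·205 + 1·190 = 190]
  205 = 1·190 + 15   → row C = row A − 1·row B = (15, 1, −1)   [check: 1·205 − 1·190 = 15]
  190 = 12·15 + 10   → row D = row B − 12·row C = (10, −12, 13)   [check: −12·205 + 13·190 = 10]
  15 = 1·10 + 5   → row E = row C − 1·row D = (5, 13, −14)   [check: 13·205 − 14·190 = 5]
  10 = 2·5 + 0   → remainder 0, stop. gcd = 5 (last nonzero row E).
So gcd(190, 205) = 5, with Bézout identity 13·205 − 14·190 = 5. Containment (⊇): the Bézout identity exhibits 5 as an element of (190, 205), giving (5) ⊆ (190, 205). Containment (⊆): since 5 | 190 and 5 | 205 (190 = 5·38, 205 = 5·41), every Z-linear combination of 190 and 205 is divisible by 5, so (190, 205) ⊆ (5). Therefore (190, 205) = (5), d = 5.

Final answer: (190, 205) = (5); d = 5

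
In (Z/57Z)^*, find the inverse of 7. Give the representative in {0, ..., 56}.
7^(−1) ≡ 49 (mod 57)

Apply the extended Euclidean algorithm to (57, 7), tracking rows (r, s, t) with s·57 + t·7 = r. Each division r_prev = q·r_cur + r_new produces the new row as (previous row) − q·(current row):
  row A: (57, 1, 0)   [1·57 + 0·7 = 57]
  row B: (7, 0, 1)   [0·57 + 1·7 = 7]
  57 = 8·7 + 1   → row C = row A − 8·row B = (1, 1, −8)   [check: 1·57 − 8·7 = 1]
  7 = 7·1 + 0   → remainder 0, stop. gcd = 1 (last nonzero row C).
The gcd is 1, so 7 is invertible mod 57. The last nonzero row gives 1·57 − 8·7 = 1, so t = −8. So 7^(−1) ≡ −8 ≡ 49 (mod 57). Verify: 7 · 49 = 343 ≡ 1 (mod 57). ✓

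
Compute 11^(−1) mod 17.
Apply the extended Euclidean algorithm to (17, 11), tracking rows (r, s, t) with s·17 + t·11 = r. Each division r_prev = q·r_cur + r_new produces the new row as (previous row) − q·(current row):
  row A: (17, 1, 0)   [1·17 + 0·11 = 17]
  row B: (11, 0, 1)   [0·17 + 1·11 = 11]
  17 = 1·11 + 6   → row C = row A − 1·row B = (6, 1, −1)   [check: 1·17 − 1·11 = 6]
  11 = 1·6 + 5   → row D = row B − 1·row C = (5, −1, 2)   [check: −1·17 + 2·11 = 5]
  6 = 1·5 + 1   → row E = row C − 1·row D = (1, 2, −3)   [check: 2·17 − 3·11 = 1]
  5 = 5·1 + 0   → remainder 0, stop. gcd = 1 (last nonzero row E).
The gcd is 1, so 11 is invertible mod 17. The last nonzero row gives 2·17 − 3·11 = 1, so t = −3. So 11^(−1) ≡ −3 ≡ 14 (mod 17). Verify: 11 · 14 = 154 ≡ 1 (mod 17). ✓

Final answer: 11^(−1) ≡ 14 (mod 17)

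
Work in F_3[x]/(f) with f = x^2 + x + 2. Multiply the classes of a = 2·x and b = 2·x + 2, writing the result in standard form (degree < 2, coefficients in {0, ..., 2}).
Multiply as integer polynomials: a · b = 4·x^2 + 4·x. Reducing coefficients mod 3: a · b ≡ x^2 + x. Now divide by f(x) = x^2 + x + 2 in F_3[x], eliminating the leading term at each step:
  leading term x^2: subtract (1)·f(x) = x^2 + x + 2, leaving 1 (coefficients mod 3)
The degree is now < 2, so this is the remainder. Hence a · b ≡ 1 in F_3[x]/(f).

Final answer: a · b ≡ 1 (mod f(x))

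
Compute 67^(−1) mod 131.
67^(−1) ≡ 88 (mod 131)

Apply the extended Euclidean algorithm to (131, 67), tracking rows (r, s, t) with s·131 + t·67 = r. Each division r_prev = q·r_cur + r_new produces the new row as (previous row) − q·(current row):
  row A: (131, 1, 0)   [1·131 + 0·67 = 131]
  row B: (67, 0, 1)   [0·131 + 1·67 = 67]
  131 = 1·67 + 64   → row C = row A − 1·row B = (64, 1, −1)   [check: 1·131 − 1·67 = 64]
  67 = 1·64 + 3   → row D = row B − 1·row C = (3, −1, 2)   [check: −1·131 + 2·67 = 3]
  64 = 21·3 + 1   → row E = row C − 21·row D = (1, 22, −43)   [check: 22·131 − 43·67 = 1]
  3 = 3·1 + 0   → remainder 0, stop. gcd = 1 (last nonzero row E).
The gcd is 1, so 67 is invertible mod 131. The last nonzero row gives 22·131 − 43·67 = 1, so t = −43. So 67^(−1) ≡ −43 ≡ 88 (mod 131). Verify: 67 · 88 = 5896 ≡ 1 (mod 131). ✓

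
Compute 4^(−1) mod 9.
4^(−1) ≡ 7 (mod 9)

Apply the extended Euclidean algorithm to (9, 4), tracking rows (r, s, t) with s·9 + t·4 = r. Each division r_prev = q·r_cur + r_new produces the new row as (previous row) − q·(current row):
  row A: (9, 1, 0)   [1·9 + 0·4 = 9]
  row B: (4, 0, 1)   [0·9 + 1·4 = 4]
  9 = 2·4 + 1   → row C = row A − 2·row B = (1, 1, −2)   [check: 1·9 − 2·4 = 1]
  4 = 4·1 + 0   → remainder 0, stop. gcd = 1 (last nonzero row C).
The gcd is 1, so 4 is invertible mod 9. The last nonzero row gives 1·9 − 2·4 = 1, so t = −2. So 4^(−1) ≡ −2 ≡ 7 (mod 9). Verify: 4 · 7 = 28 ≡ 1 (mod 9). ✓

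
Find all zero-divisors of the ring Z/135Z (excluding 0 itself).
An element a ∈ Z/135Z (with a ≠ 0) is a zero-divisor iff gcd(a, 135) > 1 (because a is a unit precisely when gcd(a, n) = 1, and in Z/nZ every nonzero, non-unit element is a zero-divisor). Scan a = 1, ..., 134 and keep those with gcd(a, 135) > 1:
  gcd(3, 135) = 3, gcd(5, 135) = 5, gcd(6, 135) = 3, gcd(9, 135) = 9, gcd(10, 135) = 5, gcd(12, 135) = 3, gcd(15, 135) = 15, gcd(18, 135) = 9, gcd(20, 135) = 5, gcd(21, 135) = 3, gcd(24, 135) = 3, gcd(25, 135) = 5, gcd(27, 135) = 27, gcd(30, 135) = 15, gcd(33, 135) = 3, gcd(35, 135) = 5, gcd(36, 135) = 9, gcd(39, 135) = 3, gcd(40, 135) = 5, gcd(42, 135) = 3, gcd(45, 135) = 45, gcd(48, 135) = 3, gcd(50, 135) = 5, gcd(51, 135) = 3, gcd(54, 135) = 27, gcd(55, 135) = 5, gcd(57, 135) = 3, gcd(60, 135) = 15, gcd(63, 135) = 9, gcd(65, 135) = 5, gcd(66, 135) = 3, gcd(69, 135) = 3, gcd(70, 135) = 5, gcd(72, 135) = 9, gcd(75, 135) = 15, gcd(78, 135) = 3, gcd(80, 135) = 5, gcd(81, 135) = 27, gcd(84, 135) = 3, gcd(85, 135) = 5, gcd(87, 135) = 3, gcd(90, 135) = 45, gcd(93, 135) = 3, gcd(95, 135) = 5, gcd(96, 135) = 3, gcd(99, 135) = 9, gcd(100, 135) = 5, gcd(102, 135) = 3, gcd(105, 135) = 15, gcd(108, 135) = 27, gcd(110, 135) = 5, gcd(111, 135) = 3, gcd(114, 135) = 3, gcd(115, 135) = 5, gcd(117, 135) = 9, gcd(120, 135) = 15, gcd(123, 135) = 3, gcd(125, 135) = 5, gcd(126, 135) = 9, gcd(129, 135) = 3, gcd(130, 135) = 5, gcd(132, 135) = 3.
All other a ∈ {1, ..., 134} have gcd(a, 135) = 1 and are units. So the nonzero zero-divisors are exactly the 62 values of a appearing in this scan.

Final answer: nonzero zero-divisors of Z/135Z = {3, 5, 6, 9, 10, 12, 15, 18, 20, 21, 24, 25, 27, 30, 33, 35, 36, 39, 40, 42, 45, 48, 50, 51, 54, 55, 57, 60, 63, 65, 66, 69, 70, 72, 75, 78, 80, 81, 84, 85, 87, 90, 93, 95, 96, 99, 100, 102, 105, 108, 110, 111, 114, 115, 117, 120, 123, 125, 126, 129, 130, 132}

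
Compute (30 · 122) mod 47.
Reduce the factors first: 122 ≡ 28 (mod 47), so 30 · 122 ≡ 30 · 28 (mod 47). 30 · 28 = 840. Dividing by 47: 840 = 17·47 + 41. So (30 · 122) mod 47 = 41.

Final answer: 41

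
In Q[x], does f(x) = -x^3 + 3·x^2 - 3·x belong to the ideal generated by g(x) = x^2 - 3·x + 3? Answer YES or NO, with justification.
YES

In Q[x] the ideal (g) consists of all multiples of g, so f ∈ (g) iff g | f, i.e. iff the remainder of f on division by g is 0. Divide f by g (g is monic, so eliminate the leading term of the running remainder at each step):
  leading term -x^3: subtract (-x)·g(x) = -x^3 + 3·x^2 - 3·x, leaving 0
The remainder is 0, so f(x) = g(x) · h(x) with h(x) = -x. Hence g | f, i.e. f ∈ (g).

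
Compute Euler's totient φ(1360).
φ(1360) = 512

φ is multiplicative, with φ(p^e) = p^e − p^(e−1). Factorise 1360 = 2^4 · 5 · 17. Then
  φ(1360) = (2^4 − 2^3) · (5 − 1) · (17 − 1) = 8 · 4 · 16 = 512.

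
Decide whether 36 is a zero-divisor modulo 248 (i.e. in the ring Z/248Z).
gcd(36, 248) = 4 > 1, so 36 is not a unit in Z/248Z. In Z/nZ every nonzero non-unit is a zero-divisor: explicitly, take b = 248/gcd = 62 ≠ 0 (mod 248); then 36·62 = 2232 = 9·248, i.e. 36·62 ≡ 0 (mod 248). So 36 is a zero-divisor.

Final answer: YES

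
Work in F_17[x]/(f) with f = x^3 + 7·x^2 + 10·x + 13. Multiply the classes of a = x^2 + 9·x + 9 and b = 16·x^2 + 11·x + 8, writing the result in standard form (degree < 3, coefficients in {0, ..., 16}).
a · b ≡ 11·x^2 + 9·x + 6 (mod f(x))

Multiply as integer polynomials: a · b = 16·x^4 + 155·x^3 + 251·x^2 + 171·x + 72. Reducing coefficients mod 17: a · b ≡ 16·x^4 + 2·x^3 + 13·x^2 + x + 4. Now divide by f(x) = x^3 + 7·x^2 + 10·x + 13 in F_17[x], eliminating the leading term at each step:
  leading term 16·x^4: subtract (16·x)·f(x) = 16·x^4 + 10·x^3 + 7·x^2 + 4·x, leaving 9·x^3 + 6·x^2 + 14·x + 4 (coefficients mod 17)
  leading term 9·x^3: subtract (9)·f(x) = 9·x^3 + 12·x^2 + 5·x + 15, leaving 11·x^2 + 9·x + 6 (coefficients mod 17)
The degree is now < 3, so this is the remainder. Hence a · b ≡ 11·x^2 + 9·x + 6 in F_17[x]/(f).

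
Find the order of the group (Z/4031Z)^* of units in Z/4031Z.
|(Z/4031Z)^*| = 3864

(Z/4031Z)^* consists of the classes a with gcd(a, 4031) = 1, so its order is φ(4031). φ is multiplicative, with φ(p^e) = p^e − p^(e−1). Factorise 4031 = 29 · 139. Then
  φ(4031) = (29 − 1) · (139 − 1) = 28 · 138 = 3864.
Thus |(Z/4031Z)^*| = 3864.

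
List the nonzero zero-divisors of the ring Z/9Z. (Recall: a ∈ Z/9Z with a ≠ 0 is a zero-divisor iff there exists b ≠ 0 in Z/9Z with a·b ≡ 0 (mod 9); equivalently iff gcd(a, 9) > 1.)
An element a ∈ Z/9Z (with a ≠ 0) is a zero-divisor iff gcd(a, 9) > 1 (because a is a unit precisely when gcd(a, n) = 1, and in Z/nZ every nonzero, non-unit element is a zero-divisor). Scan a = 1, ..., 8 and keep those with gcd(a, 9) > 1:
  gcd(3, 9) = 3, gcd(6, 9) = 3.
All other a ∈ {1, ..., 8} have gcd(a, 9) = 1 and are units. So the nonzero zero-divisors are exactly the 2 values of a appearing in this scan.

Final answer: nonzero zero-divisors of Z/9Z = {3, 6}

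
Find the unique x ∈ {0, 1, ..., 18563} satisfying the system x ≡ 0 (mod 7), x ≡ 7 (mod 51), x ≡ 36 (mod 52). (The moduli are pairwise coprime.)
The moduli 7, 51, 52 are pairwise coprime, so by the CRT there is a unique solution mod 7·51·52 = 18564.
Solve by successive substitution. Start with x ≡ 0 (mod 7).
  Combine with x ≡ 7 (mod 51): write x = 7·t and require 7·t ≡ 7 (mod 51). Since 7^(−1) ≡ 22 (mod 51), t ≡ 22·7 ≡ 1 (mod 51). So x ≡ 7·1 = 7 (mod 357).
  Combine with x ≡ 36 (mod 52): write x = 7 + 357·t and require 7 + 357·t ≡ 36 (mod 52), i.e. 357·t ≡ 36 − 7 ≡ 29 (mod 52). Since 357^(−1) ≡ 37 (mod 52) (357 ≡ 45 (mod 52)), t ≡ 37·29 ≡ 33 (mod 52). So x ≡ 7 + 357·33 = 11788 (mod 18564).
Unique solution in [0, 18564): x = 11788.

Final answer: x ≡ 11788 (mod 18564); the representative in [0, 18564) is 11788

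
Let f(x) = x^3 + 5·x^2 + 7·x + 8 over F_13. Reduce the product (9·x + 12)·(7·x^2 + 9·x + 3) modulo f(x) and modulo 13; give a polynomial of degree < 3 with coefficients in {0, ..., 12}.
Multiply as integer polynomials: a · b = 63·x^3 + 165·x^2 + 135·x + 36. Reducing coefficients mod 13: a · b ≡ 11·x^3 + 9·x^2 + 5·x + 10. Now divide by f(x) = x^3 + 5·x^2 + 7·x + 8 in F_13[x], eliminating the leading term at each step:
  leading term 11·x^3: subtract (11)·f(x) = 11·x^3 + 3·x^2 + 12·x + 10, leaving 6·x^2 + 6·x (coefficients mod 13)
The degree is now < 3, so this is the remainder. Hence a · b ≡ 6·x^2 + 6·x in F_13[x]/(f).

Final answer: a · b ≡ 6·x^2 + 6·x (mod f(x))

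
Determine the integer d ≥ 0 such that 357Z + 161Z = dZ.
(357, 161) = (7); d = 7

In the PID Z, (a, b) is generated by gcd(a, b). Compute gcd(357, 161) with the extended Euclidean algorithm, tracking rows (r, s, t) with s·357 + t·161 = r:
  row A: (357, 1, 0)   [1·357 + 0·161 = 357]
  row B: (161, 0, 1)   [0·357 + 1·161 = 161]
  357 = 2·161 + 35   → row C = row A − 2·row B = (35, 1, −2)   [check: 1·357 − 2·161 = 35]
  161 = 4·35 + 21   → row D = row B − 4·row C = (21, −4, 9)   [check: −4·357 + 9·161 = 21]
  35 = 1·21 + 14   → row E = row C − 1·row D = (14, 5, −11)   [check: 5·357 − 11·161 = 14]
  21 = 1·14 + 7   → row F = row D − 1·row E = (7, −9, 20)   [check: −9·357 + 20·161 = 7]
  14 = 2·7 + 0   → remainder 0, stop. gcd = 7 (last nonzero row F).
So gcd(357, 161) = 7, with Bézout identity −9·357 + 20·161 = 7. Containment (⊇): the Bézout identity exhibits 7 as an element of (357, 161), giving (7) ⊆ (357, 161). Containment (⊆): since 7 | 357 and 7 | 161 (357 = 7·51, 161 = 7·23), every Z-linear combination of 357 and 161 is divisible by 7, so (357, 161) ⊆ (7). Therefore (357, 161) = (7), d = 7.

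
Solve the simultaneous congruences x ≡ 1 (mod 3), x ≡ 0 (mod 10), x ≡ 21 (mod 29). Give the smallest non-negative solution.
The moduli 3, 10, 29 are pairwise coprime, so by the CRT there is a unique solution mod 3·10·29 = 870.
Solve by successive substitution. Start with x ≡ 1 (mod 3).
  Combine with x ≡ 0 (mod 10): write x = 1 + 3·t and require 1 + 3·t ≡ 0 (mod 10), i.e. 3·t ≡ 0 − 1 ≡ 9 (mod 10). Since 3^(−1) ≡ 7 (mod 10), t ≡ 7·9 ≡ 3 (mod 10). So x ≡ 1 + 3·3 = 10 (mod 30).
  Combine with x ≡ 21 (mod 29): write x = 10 + 30·t and require 10 + 30·t ≡ 21 (mod 29), i.e. 30·t ≡ 21 − 10 ≡ 11 (mod 29). Since 30^(−1) ≡ 1 (mod 29) (30 ≡ 1 (mod 29)), t ≡ 1·11 ≡ 11 (mod 29). So x ≡ 10 + 30·11 = 340 (mod 870).
Unique solution in [0, 870): x = 340.

Final answer: x ≡ 340 (mod 870); the representative in [0, 870) is 340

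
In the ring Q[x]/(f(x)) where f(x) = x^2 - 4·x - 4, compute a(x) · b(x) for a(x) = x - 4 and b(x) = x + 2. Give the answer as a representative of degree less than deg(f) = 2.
a · b ≡ 2·x - 4 (mod f(x))

First multiply in Q[x] without reducing: a · b = x^2 - 2·x - 8. Now divide by f(x) = x^2 - 4·x - 4, eliminating the leading term at each step:
  leading term x^2: subtract (1)·f(x) = x^2 - 4·x - 4, leaving 2·x - 4
The degree is now < 2, so this is the remainder. Hence a · b ≡ 2·x - 4 in Q[x]/(f).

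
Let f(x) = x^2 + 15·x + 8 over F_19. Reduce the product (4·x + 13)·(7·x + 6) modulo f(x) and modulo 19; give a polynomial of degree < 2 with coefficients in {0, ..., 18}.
a · b ≡ 18·x + 6 (mod f(x))

Multiply as integer polynomials: a · b = 28·x^2 + 115·x + 78. Reducing coefficients mod 19: a · b ≡ 9·x^2 + x + 2. Now divide by f(x) = x^2 + 15·x + 8 in F_19[x], eliminating the leading term at each step:
  leading term 9·x^2: subtract (9)·f(x) = 9·x^2 + 2·x + 15, leaving 18·x + 6 (coefficients mod 19)
The degree is now < 2, so this is the remainder. Hence a · b ≡ 18·x + 6 in F_19[x]/(f).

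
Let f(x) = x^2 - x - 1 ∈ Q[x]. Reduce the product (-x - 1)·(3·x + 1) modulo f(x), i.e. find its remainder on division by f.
a · b ≡ -7·x - 4 (mod f(x))

First multiply in Q[x] without reducing: a · b = -3·x^2 - 4·x - 1. Now divide by f(x) = x^2 - x - 1, eliminating the leading term at each step:
  leading term -3·x^2: subtract (-3)·f(x) = -3·x^2 + 3·x + 3, leaving -7·x - 4
The degree is now < 2, so this is the remainder. Hence a · b ≡ -7·x - 4 in Q[x]/(f).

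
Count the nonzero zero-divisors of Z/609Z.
In Z/609Z each nonzero element is either a unit (gcd with 609 is 1) or a zero-divisor (gcd > 1). The number of units is φ(609): factorise 609 = 3 · 7 · 29, so φ(609) = (3 − 1) · (7 − 1) · (29 − 1) = 2 · 6 · 28 = 336. The nonzero elements number 609 − 1 = 608. Hence the nonzero zero-divisors number 608 − 336 = 272.

Final answer: Z/609Z has 272 nonzero zero-divisors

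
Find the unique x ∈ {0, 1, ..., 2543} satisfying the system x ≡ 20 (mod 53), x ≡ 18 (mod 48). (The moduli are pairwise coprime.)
The moduli 53, 48 are pairwise coprime, so by the CRT there is a unique solution mod 53·48 = 2544.
Solve by successive substitution. Start with x ≡ 20 (mod 53).
  Combine with x ≡ 18 (mod 48): write x = 20 + 53·t and require 20 + 53·t ≡ 18 (mod 48), i.e. 53·t ≡ 18 − 20 ≡ 46 (mod 48). Since 53^(−1) ≡ 29 (mod 48) (53 ≡ 5 (mod 48)), t ≡ 29·46 ≡ 38 (mod 48). So x ≡ 20 + 53·38 = 2034 (mod 2544).
Unique solution in [0, 2544): x = 2034.

Final answer: x ≡ 2034 (mod 2544); the representative in [0, 2544) is 2034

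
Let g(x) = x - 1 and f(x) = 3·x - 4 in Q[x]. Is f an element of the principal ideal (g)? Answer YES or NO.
In Q[x] the ideal (g) consists of all multiples of g, so f ∈ (g) iff g | f, i.e. iff the remainder of f on division by g is 0. Divide f by g (g is monic, so eliminate the leading term of the running remainder at each step):
  leading term 3·x: subtract (3)·g(x) = 3·x - 3, leaving -1
The remainder r(x) = -1 ≠ 0 (and deg r < deg g), so g ∤ f, i.e. f ∉ (g).

Final answer: NO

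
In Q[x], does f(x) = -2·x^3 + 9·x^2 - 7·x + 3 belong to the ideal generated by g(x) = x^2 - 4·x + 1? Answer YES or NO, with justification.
In Q[x] the ideal (g) consists of all multiples of g, so f ∈ (g) iff g | f, i.e. iff the remainder of f on division by g is 0. Divide f by g (g is monic, so eliminate the leading term of the running remainder at each step):
  leading term -2·x^3: subtract (-2·x)·g(x) = -2·x^3 + 8·x^2 - 2·x, leaving x^2 - 5·x + 3
  leading term x^2: subtract (1)·g(x) = x^2 - 4·x + 1, leaving 2 - x
The remainder r(x) = 2 - x ≠ 0 (and deg r < deg g), so g ∤ f, i.e. f ∉ (g).

Final answer: NO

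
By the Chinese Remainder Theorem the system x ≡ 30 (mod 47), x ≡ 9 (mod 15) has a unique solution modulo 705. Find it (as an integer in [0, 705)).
x ≡ 594 (mod 705); the representative in [0, 705) is 594

The moduli 47, 15 are pairwise coprime, so by the CRT there is a unique solution mod 47·15 = 705.
Solve by successive substitution. Start with x ≡ 30 (mod 47).
  Combine with x ≡ 9 (mod 15): write x = 30 + 47·t and require 30 + 47·t ≡ 9 (mod 15), i.e. 47·t ≡ 9 − 30 ≡ 9 (mod 15). Since 47^(−1) ≡ 8 (mod 15) (47 ≡ 2 (mod 15)), t ≡ 8·9 ≡ 12 (mod 15). So x ≡ 30 + 47·12 = 594 (mod 705).
Unique solution in [0, 705): x = 594.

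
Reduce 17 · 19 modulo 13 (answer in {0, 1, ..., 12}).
Reduce the factors first: 17 ≡ 4, 19 ≡ 6 (mod 13), so 17 · 19 ≡ 4 · 6 (mod 13). 4 · 6 = 24. Dividing by 13: 24 = 1·13 + 11. So (17 · 19) mod 13 = 11.

Final answer: 11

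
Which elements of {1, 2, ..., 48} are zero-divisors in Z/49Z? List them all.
An element a ∈ Z/49Z (with a ≠ 0) is a zero-divisor iff gcd(a, 49) > 1 (because a is a unit precisely when gcd(a, n) = 1, and in Z/nZ every nonzero, non-unit element is a zero-divisor). Scan a = 1, ..., 48 and keep those with gcd(a, 49) > 1:
  gcd(7, 49) = 7, gcd(14, 49) = 7, gcd(21, 49) = 7, gcd(28, 49) = 7, gcd(35, 49) = 7, gcd(42, 49) = 7.
All other a ∈ {1, ..., 48} have gcd(a, 49) = 1 and are units. So the nonzero zero-divisors are exactly the 6 values of a appearing in this scan.

Final answer: nonzero zero-divisors of Z/49Z = {7, 14, 21, 28, 35, 42}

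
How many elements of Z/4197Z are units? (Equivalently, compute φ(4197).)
Z/4197Z has φ(4197) = 2796 units

An element a ∈ Z/4197Z is a unit iff gcd(a, 4197) = 1, so the number of units is φ(4197). φ is multiplicative, with φ(p^e) = p^e − p^(e−1). Factorise 4197 = 3 · 1399. Then
  φ(4197) = (3 − 1) · (1399 − 1) = 2 · 1398 = 2796.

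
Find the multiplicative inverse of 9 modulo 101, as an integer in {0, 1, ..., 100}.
Apply the extended Euclidean algorithm to (101, 9), tracking rows (r, s, t) with s·101 + t·9 = r. Each division r_prev = q·r_cur + r_new produces the new row as (previous row) − q·(current row):
  row A: (101, 1, 0)   [1·101 + 0·9 = 101]
  row B: (9, 0, 1)   [0·101 + 1·9 = 9]
  101 = 11·9 + 2   → row C = row A − 11·row B = (2, 1, −11)   [check: 1·101 − 11·9 = 2]
  9 = 4·2 + 1   → row D = row B − 4·row C = (1, −4, 45)   [check: −4·101 + 45·9 = 1]
  2 = 2·1 + 0   → remainder 0, stop. gcd = 1 (last nonzero row D).
The gcd is 1, so 9 is invertible mod 101. The last nonzero row gives −4·101 + 45·9 = 1, so t = 45. So 9^(−1) ≡ 45 (mod 101). Verify: 9 · 45 = 405 ≡ 1 (mod 101). ✓

Final answer: 9^(−1) ≡ 45 (mod 101)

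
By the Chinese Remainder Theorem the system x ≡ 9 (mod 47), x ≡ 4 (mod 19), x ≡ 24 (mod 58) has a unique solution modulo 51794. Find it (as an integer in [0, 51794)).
x ≡ 12088 (mod 51794); the representative in [0, 51794) is 12088

The moduli 47, 19, 58 are pairwise coprime, so by the CRT there is a unique solution mod 47·19·58 = 51794.
Solve by successive substitution. Start with x ≡ 9 (mod 47).
  Combine with x ≡ 4 (mod 19): write x = 9 + 47·t and require 9 + 47·t ≡ 4 (mod 19), i.e. 47·t ≡ 4 − 9 ≡ 14 (mod 19). Since 47^(−1) ≡ 17 (mod 19) (47 ≡ 9 (mod 19)), t ≡ 17·14 ≡ 10 (mod 19). So x ≡ 9 + 47·10 = 479 (mod 893).
  Combine with x ≡ 24 (mod 58): write x = 479 + 893·t and require 479 + 893·t ≡ 24 (mod 58), i.e. 893·t ≡ 24 − 479 ≡ 9 (mod 58). Since 893^(−1) ≡ 53 (mod 58) (893 ≡ 23 (mod 58)), t ≡ 53·9 ≡ 13 (mod 58). So x ≡ 479 + 893·13 = 12088 (mod 51794).
Unique solution in [0, 51794): x = 12088.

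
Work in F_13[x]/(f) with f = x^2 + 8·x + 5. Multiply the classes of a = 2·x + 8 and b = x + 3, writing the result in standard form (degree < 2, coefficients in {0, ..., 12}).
Multiply as integer polynomials: a · b = 2·x^2 + 14·x + 24. Reducing coefficients mod 13: a · b ≡ 2·x^2 + x + 11. Now divide by f(x) = x^2 + 8·x + 5 in F_13[x], eliminating the leading term at each step:
  leading term 2·x^2: subtract (2)·f(x) = 2·x^2 + 3·x + 10, leaving 11·x + 1 (coefficients mod 13)
The degree is now < 2, so this is the remainder. Hence a · b ≡ 11·x + 1 in F_13[x]/(f).

Final answer: a · b ≡ 11·x + 1 (mod f(x))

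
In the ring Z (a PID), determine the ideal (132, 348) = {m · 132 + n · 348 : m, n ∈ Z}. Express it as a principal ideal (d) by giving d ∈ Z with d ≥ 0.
(132, 348) = (12); d = 12

In the PID Z, (a, b) is generated by gcd(a, b). Compute gcd(348, 132) with the extended Euclidean algorithm, tracking rows (r, s, t) with s·348 + t·132 = r:
  row A: (348, 1, 0)   [1·348 + 0·132 = 348]
  row B: (132, 0, 1)   [0·348 + 1·132 = 132]
  348 = 2·132 + 84   → row C = row A − 2·row B = (84, 1, −2)   [check: 1·348 − 2·132 = 84]
  132 = 1·84 + 48   → row D = row B − 1·row C = (48, −1, 3)   [check: −1·348 + 3·132 = 48]
  84 = 1·48 + 36   → row E = row C − 1·row D = (36, 2, −5)   [check: 2·348 − 5·132 = 36]
  48 = 1·36 + 12   → row F = row D − 1·row E = (12, −3, 8)   [check: −3·348 + 8·132 = 12]
  36 = 3·12 + 0   → remainder 0, stop. gcd = 12 (last nonzero row F).
So gcd(132, 348) = 12, with Bézout identity −3·348 + 8·132 = 12. Containment (⊇): the Bézout identity exhibits 12 as an element of (132, 348), giving (12) ⊆ (132, 348). Containment (⊆): since 12 | 132 and 12 | 348 (132 = 12·11, 348 = 12·29), every Z-linear combination of 132 and 348 is divisible by 12, so (132, 348) ⊆ (12). Therefore (132, 348) = (12), d = 12.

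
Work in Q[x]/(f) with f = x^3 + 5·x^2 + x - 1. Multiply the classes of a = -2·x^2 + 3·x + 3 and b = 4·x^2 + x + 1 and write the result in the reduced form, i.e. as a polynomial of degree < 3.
a · b ≡ -229·x^2 - 52·x + 53 (mod f(x))

First multiply in Q[x] without reducing: a · b = -8·x^4 + 10·x^3 + 13·x^2 + 6·x + 3. Now divide by f(x) = x^3 + 5·x^2 + x - 1, eliminating the leading term at each step:
  leading term -8·x^4: subtract (-8·x)·f(x) = -8·x^4 - 40·x^3 - 8·x^2 + 8·x, leaving 50·x^3 + 21·x^2 - 2·x + 3
  leading term 50·x^3: subtract (50)·f(x) = 50·x^3 + 250·x^2 + 50·x - 50, leaving -229·x^2 - 52·x + 53
The degree is now < 3, so this is the remainder. Hence a · b ≡ -229·x^2 - 52·x + 53 in Q[x]/(f).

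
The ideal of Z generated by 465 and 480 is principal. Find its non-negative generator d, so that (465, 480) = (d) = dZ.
(465, 480) = (15); d = 15

In the PID Z, (a, b) is generated by gcd(a, b). Compute gcd(480, 465) with the extended Euclidean algorithm, tracking rows (r, s, t) with s·480 + t·465 = r:
  row A: (480, 1, 0)   [1·480 + 0·465 = 480]
  row B: (465, 0, 1)   [0·480 + 1·465 = 465]
  480 = 1·465 + 15   → row C = row A − 1·row B = (15, 1, −1)   [check: 1·480 − 1·465 = 15]
  465 = 31·15 + 0   → remainder 0, stop. gcd = 15 (last nonzero row C).
So gcd(465, 480) = 15, with Bézout identity 1·480 − 1·465 = 15. Containment (⊇): the Bézout identity exhibits 15 as an element of (465, 480), giving (15) ⊆ (465, 480). Containment (⊆): since 15 | 465 and 15 | 480 (465 = 15·31, 480 = 15·32), every Z-linear combination of 465 and 480 is divisible by 15, so (465, 480) ⊆ (15). Therefore (465, 480) = (15), d = 15.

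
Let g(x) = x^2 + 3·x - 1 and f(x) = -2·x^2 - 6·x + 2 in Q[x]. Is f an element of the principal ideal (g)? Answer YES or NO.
YES

In Q[x] the ideal (g) consists of all multiples of g, so f ∈ (g) iff g | f, i.e. iff the remainder of f on division by g is 0. Divide f by g (g is monic, so eliminate the leading term of the running remainder at each step):
  leading term -2·x^2: subtract (-2)·g(x) = -2·x^2 - 6·x + 2, leaving 0
The remainder is 0, so f(x) = g(x) · h(x) with h(x) = -2. Hence g | f, i.e. f ∈ (g).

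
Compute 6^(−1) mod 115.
Apply the extended Euclidean algorithm to (115, 6), tracking rows (r, s, t) with s·115 + t·6 = r. Each division r_prev = q·r_cur + r_new produces the new row as (previous row) − q·(current row):
  row A: (115, 1, 0)   [1·115 + 0·6 = 115]
  row B: (6, 0, 1)   [0·115 + 1·6 = 6]
  115 = 19·6 + 1   → row C = row A − 19·row B = (1, 1, −19)   [check: 1·115 − 19·6 = 1]
  6 = 6·1 + 0   → remainder 0, stop. gcd = 1 (last nonzero row C).
The gcd is 1, so 6 is invertible mod 115. The last nonzero row gives 1·115 − 19·6 = 1, so t = −19. So 6^(−1) ≡ −19 ≡ 96 (mod 115). Verify: 6 · 96 = 576 ≡ 1 (mod 115). ✓

Final answer: 6^(−1) ≡ 96 (mod 115)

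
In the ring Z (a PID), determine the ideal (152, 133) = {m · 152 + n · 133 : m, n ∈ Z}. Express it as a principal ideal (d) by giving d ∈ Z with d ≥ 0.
(152, 133) = (19); d = 19

In the PID Z, (a, b) is generated by gcd(a, b). Compute gcd(152, 133) with the extended Euclidean algorithm, tracking rows (r, s, t) with s·152 + t·133 = r:
  row A: (152, 1, 0)   [1·152 + 0·133 = 152]
  row B: (133, 0, 1)   [0·152 + 1·133 = 133]
  152 = 1·133 + 19   → row C = row A − 1·row B = (19, 1, −1)   [check: 1·152 − 1·133 = 19]
  133 = 7·19 + 0   → remainder 0, stop. gcd = 19 (last nonzero row C).
So gcd(152, 133) = 19, with Bézout identity 1·152 − 1·133 = 19. Containment (⊇): the Bézout identity exhibits 19 as an element of (152, 133), giving (19) ⊆ (152, 133). Containment (⊆): since 19 | 152 and 19 | 133 (152 = 19·8, 133 = 19·7), every Z-linear combination of 152 and 133 is divisible by 19, so (152, 133) ⊆ (19). Therefore (152, 133) = (19), d = 19.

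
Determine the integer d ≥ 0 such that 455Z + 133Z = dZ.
(455, 133) = (7); d = 7

In the PID Z, (a, b) is generated by gcd(a, b). Compute gcd(455, 133) with the extended Euclidean algorithm, tracking rows (r, s, t) with s·455 + t·133 = r:
  row A: (455, 1, 0)   [1·455 + 0·133 = 455]
  row B: (133, 0, 1)   [0·455 + 1·133 = 133]
  455 = 3·133 + 56   → row C = row A − 3·row B = (56, 1, −3)   [check: 1·455 − 3·133 = 56]
  133 = 2·56 + 21   → row D = row B − 2·row C = (21, −2, 7)   [check: −2·455 + 7·133 = 21]
  56 = 2·21 + 14   → row E = row C − 2·row D = (14, 5, −17)   [check: 5·455 − 17·133 = 14]
  21 = 1·14 + 7   → row F = row D − 1·row E = (7, −7, 24)   [check: −7·455 + 24·133 = 7]
  14 = 2·7 + 0   → remainder 0, stop. gcd = 7 (last nonzero row F).
So gcd(455, 133) = 7, with Bézout identity −7·455 + 24·133 = 7. Containment (⊇): the Bézout identity exhibits 7 as an element of (455, 133), giving (7) ⊆ (455, 133). Containment (⊆): since 7 | 455 and 7 | 133 (455 = 7·65, 133 = 7·19), every Z-linear combination of 455 and 133 is divisible by 7, so (455, 133) ⊆ (7). Therefore (455, 133) = (7), d = 7.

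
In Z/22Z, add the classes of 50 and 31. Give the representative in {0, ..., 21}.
15

Reduce the summands first: 50 ≡ 6, 31 ≡ 9 (mod 22), so 50 + 31 ≡ 6 + 9 (mod 22). 6 + 9 = 15; 15 = 0·22 + 15, so (50 + 31) mod 22 = 15.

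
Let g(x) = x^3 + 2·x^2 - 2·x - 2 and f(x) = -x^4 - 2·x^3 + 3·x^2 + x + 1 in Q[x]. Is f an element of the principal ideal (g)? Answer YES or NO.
NO

In Q[x] the ideal (g) consists of all multiples of g, so f ∈ (g) iff g | f, i.e. iff the remainder of f on division by g is 0. Divide f by g (g is monic, so eliminate the leading term of the running remainder at each step):
  leading term -x^4: subtract (-x)·g(x) = -x^4 - 2·x^3 + 2·x^2 + 2·x, leaving x^2 - x + 1
The remainder r(x) = x^2 - x + 1 ≠ 0 (and deg r < deg g), so g ∤ f, i.e. f ∉ (g).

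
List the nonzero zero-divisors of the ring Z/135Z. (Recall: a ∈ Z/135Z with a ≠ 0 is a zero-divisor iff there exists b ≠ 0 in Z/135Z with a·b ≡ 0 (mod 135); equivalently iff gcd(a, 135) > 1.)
nonzero zero-divisors of Z/135Z = {3, 5, 6, 9, 10, 12, 15, 18, 20, 21, 24, 25, 27, 30, 33, 35, 36, 39, 40, 42, 45, 48, 50, 51, 54, 55, 57, 60, 63, 65, 66, 69, 70, 72, 75, 78, 80, 81, 84, 85, 87, 90, 93, 95, 96, 99, 100, 102, 105, 108, 110, 111, 114, 115, 117, 120, 123, 125, 126, 129, 130, 132}

An element a ∈ Z/135Z (with a ≠ 0) is a zero-divisor iff gcd(a, 135) > 1 (because a is a unit precisely when gcd(a, n) = 1, and in Z/nZ every nonzero, non-unit element is a zero-divisor). Scan a = 1, ..., 134 and keep those with gcd(a, 135) > 1:
  gcd(3, 135) = 3, gcd(5, 135) = 5, gcd(6, 135) = 3, gcd(9, 135) = 9, gcd(10, 135) = 5, gcd(12, 135) = 3, gcd(15, 135) = 15, gcd(18, 135) = 9, gcd(20, 135) = 5, gcd(21, 135) = 3, gcd(24, 135) = 3, gcd(25, 135) = 5, gcd(27, 135) = 27, gcd(30, 135) = 15, gcd(33, 135) = 3, gcd(35, 135) = 5, gcd(36, 135) = 9, gcd(39, 135) = 3, gcd(40, 135) = 5, gcd(42, 135) = 3, gcd(45, 135) = 45, gcd(48, 135) = 3, gcd(50, 135) = 5, gcd(51, 135) = 3, gcd(54, 135) = 27, gcd(55, 135) = 5, gcd(57, 135) = 3, gcd(60, 135) = 15, gcd(63, 135) = 9, gcd(65, 135) = 5, gcd(66, 135) = 3, gcd(69, 135) = 3, gcd(70, 135) = 5, gcd(72, 135) = 9, gcd(75, 135) = 15, gcd(78, 135) = 3, gcd(80, 135) = 5, gcd(81, 135) = 27, gcd(84, 135) = 3, gcd(85, 135) = 5, gcd(87, 135) = 3, gcd(90, 135) = 45, gcd(93, 135) = 3, gcd(95, 135) = 5, gcd(96, 135) = 3, gcd(99, 135) = 9, gcd(100, 135) = 5, gcd(102, 135) = 3, gcd(105, 135) = 15, gcd(108, 135) = 27, gcd(110, 135) = 5, gcd(111, 135) = 3, gcd(114, 135) = 3, gcd(115, 135) = 5, gcd(117, 135) = 9, gcd(120, 135) = 15, gcd(123, 135) = 3, gcd(125, 135) = 5, gcd(126, 135) = 9, gcd(129, 135) = 3, gcd(130, 135) = 5, gcd(132, 135) = 3.
All other a ∈ {1, ..., 134} have gcd(a, 135) = 1 and are units. So the nonzero zero-divisors are exactly the 62 values of a appearing in this scan.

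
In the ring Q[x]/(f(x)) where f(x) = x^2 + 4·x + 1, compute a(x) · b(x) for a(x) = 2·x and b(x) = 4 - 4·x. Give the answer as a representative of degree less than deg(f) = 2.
a · b ≡ 40·x + 8 (mod f(x))

First multiply in Q[x] without reducing: a · b = -8·x^2 + 8·x. Now divide by f(x) = x^2 + 4·x + 1, eliminating the leading term at each step:
  leading term -8·x^2: subtract (-8)·f(x) = -8·x^2 - 32·x - 8, leaving 40·x + 8
The degree is now < 2, so this is the remainder. Hence a · b ≡ 40·x + 8 in Q[x]/(f).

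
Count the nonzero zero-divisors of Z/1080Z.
Z/1080Z has 791 nonzero zero-divisors

In Z/1080Z each nonzero element is either a unit (gcd with 1080 is 1) or a zero-divisor (gcd > 1). The number of units is φ(1080): factorise 1080 = 2^3 · 3^3 · 5, so φ(1080) = (2^3 − 2^2) · (3^3 − 3^2) · (5 − 1) = 4 · 18 · 4 = 288. The nonzero elements number 1080 − 1 = 1079. Hence the nonzero zero-divisors number 1079 − 288 = 791.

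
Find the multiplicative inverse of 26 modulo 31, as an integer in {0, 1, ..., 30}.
26^(−1) ≡ 6 (mod 31)

Apply the extended Euclidean algorithm to (31, 26), tracking rows (r, s, t) with s·31 + t·26 = r. Each division r_prev = q·r_cur + r_new produces the new row as (previous row) − q·(current row):
  row A: (31, 1, 0)   [1·31 + 0·26 = 31]
  row B: (26, 0, 1)   [0·31 + 1·26 = 26]
  31 = 1·26 + 5   → row C = row A − 1·row B = (5, 1, −1)   [check: 1·31 − 1·26 = 5]
  26 = 5·5 + 1   → row D = row B − 5·row C = (1, −5, 6)   [check: −5·31 + 6·26 = 1]
  5 = 5·1 + 0   → remainder 0, stop. gcd = 1 (last nonzero row D).
The gcd is 1, so 26 is invertible mod 31. The last nonzero row gives −5·31 + 6·26 = 1, so t = 6. So 26^(−1) ≡ 6 (mod 31). Verify: 26 · 6 = 156 ≡ 1 (mod 31). ✓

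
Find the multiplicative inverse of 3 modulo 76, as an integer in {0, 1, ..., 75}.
3^(−1) ≡ 51 (mod 76)

Apply the extended Euclidean algorithm to (76, 3), tracking rows (r, s, t) with s·76 + t·3 = r. Each division r_prev = q·r_cur + r_new produces the new row as (previous row) − q·(current row):
  row A: (76, 1, 0)   [1·76 + 0·3 = 76]
  row B: (3, 0, 1)   [0·76 + 1·3 = 3]
  76 = 25·3 + 1   → row C = row A − 25·row B = (1, 1, −25)   [check: 1·76 − 25·3 = 1]
  3 = 3·1 + 0   → remainder 0, stop. gcd = 1 (last nonzero row C).
The gcd is 1, so 3 is invertible mod 76. The last nonzero row gives 1·76 − 25·3 = 1, so t = −25. So 3^(−1) ≡ −25 ≡ 51 (mod 76). Verify: 3 · 51 = 153 ≡ 1 (mod 76). ✓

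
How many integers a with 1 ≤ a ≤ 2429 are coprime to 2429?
2076

The number of a ∈ {1, ..., 2429} with gcd(a, 2429) = 1 is by definition Euler's totient φ(2429). φ is multiplicative, with φ(p^e) = p^e − p^(e−1). Factorise 2429 = 7 · 347. Then
  φ(2429) = (7 − 1) · (347 − 1) = 6 · 346 = 2076.
So there are 2076 such integers.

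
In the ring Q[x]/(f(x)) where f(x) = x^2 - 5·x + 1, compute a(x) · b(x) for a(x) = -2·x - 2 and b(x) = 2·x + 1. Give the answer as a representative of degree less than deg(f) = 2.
a · b ≡ 2 - 26·x (mod f(x))

First multiply in Q[x] without reducing: a · b = -4·x^2 - 6·x - 2. Now divide by f(x) = x^2 - 5·x + 1, eliminating the leading term at each step:
  leading term -4·x^2: subtract (-4)·f(x) = -4·x^2 + 20·x - 4, leaving 2 - 26·x
The degree is now < 2, so this is the remainder. Hence a · b ≡ 2 - 26·x in Q[x]/(f).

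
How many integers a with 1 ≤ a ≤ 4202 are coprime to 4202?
1900

The number of a ∈ {1, ..., 4202} with gcd(a, 4202) = 1 is by definition Euler's totient φ(4202). φ is multiplicative, with φ(p^e) = p^e − p^(e−1). Factorise 4202 = 2 · 11 · 191. Then
  φ(4202) = (2 − 1) · (11 − 1) · (191 − 1) = 1 · 10 · 190 = 1900.
So there are 1900 such integers.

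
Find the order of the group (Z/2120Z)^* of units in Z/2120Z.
(Z/2120Z)^* consists of the classes a with gcd(a, 2120) = 1, so its order is φ(2120). φ is multiplicative, with φ(p^e) = p^e − p^(e−1). Factorise 2120 = 2^3 · 5 · 53. Then
  φ(2120) = (2^3 − 2^2) · (5 − 1) · (53 − 1) = 4 · 4 · 52 = 832.
Thus |(Z/2120Z)^*| = 832.

Final answer: |(Z/2120Z)^*| = 832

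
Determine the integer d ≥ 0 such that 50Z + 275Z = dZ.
In the PID Z, (a, b) is generated by gcd(a, b). Compute gcd(275, 50) with the extended Euclidean algorithm, tracking rows (r, s, t) with s·275 + t·50 = r:
  row A: (275, 1, 0)   [1·275 + 0·50 = 275]
  row B: (50, 0, 1)   [0·275 + 1·50 = 50]
  275 = 5·50 + 25   → row C = row A − 5·row B = (25, 1, −5)   [check: 1·275 − 5·50 = 25]
  50 = 2·25 + 0   → remainder 0, stop. gcd = 25 (last nonzero row C).
So gcd(50, 275) = 25, with Bézout identity 1·275 − 5·50 = 25. Containment (⊇): the Bézout identity exhibits 25 as an element of (50, 275), giving (25) ⊆ (50, 275). Containment (⊆): since 25 | 50 and 25 | 275 (50 = 25·2, 275 = 25·11), every Z-linear combination of 50 and 275 is divisible by 25, so (50, 275) ⊆ (25). Therefore (50, 275) = (25), d = 25.

Final answer: (50, 275) = (25); d = 25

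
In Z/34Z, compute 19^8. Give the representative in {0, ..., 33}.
Use repeated squaring. Binary(8) = 1000. Walk through the bits of the exponent 8 left-to-right: at each bit after the leading one, square the running value, then multiply by 19 if the bit is 1 (always reducing mod 34):
  bit 1 = 1 (leading): start with 19.
  bit 2 = 0: square 19^2 = 361 ≡ 21 (mod 34).
  bit 3 = 0: square 21^2 = 441 ≡ 33 (mod 34).
  bit 4 = 0: square 33^2 = 1089 ≡ 1 (mod 34).
Final value: 19^8 ≡ 1 (mod 34).

Final answer: 1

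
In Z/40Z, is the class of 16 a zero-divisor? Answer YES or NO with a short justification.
YES

gcd(16, 40) = 8 > 1, so 16 is not a unit in Z/40Z. In Z/nZ every nonzero non-unit is a zero-divisor: explicitly, take b = 40/gcd = 5 ≠ 0 (mod 40); then 16·5 = 80 = 2·40, i.e. 16·5 ≡ 0 (mod 40). So 16 is a zero-divisor.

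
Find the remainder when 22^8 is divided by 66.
Use repeated squaring. Binary(8) = 1000. Walk through the bits of the exponent 8 left-to-right: at each bit after the leading one, square the running value, then multiply by 22 if the bit is 1 (always reducing mod 66):
  bit 1 = 1 (leading): start with 22.
  bit 2 = 0: square 22^2 = 484 ≡ 22 (mod 66).
  bit 3 = 0: square 22^2 = 484 ≡ 22 (mod 66).
  bit 4 = 0: square 22^2 = 484 ≡ 22 (mod 66).
Final value: 22^8 ≡ 22 (mod 66).

Final answer: 22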